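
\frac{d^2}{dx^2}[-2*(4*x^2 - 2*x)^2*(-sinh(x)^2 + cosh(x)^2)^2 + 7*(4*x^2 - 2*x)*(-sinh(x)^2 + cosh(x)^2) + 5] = -384*x^2 + 192*x + 40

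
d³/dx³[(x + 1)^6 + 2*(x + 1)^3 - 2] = 120*x^3 + 360*x^2 + 360*x + 132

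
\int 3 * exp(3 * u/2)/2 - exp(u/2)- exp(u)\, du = exp(3*u/2) - 2*exp(u/2) - exp(u) + C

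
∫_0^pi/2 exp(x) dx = -1 + exp(pi/2)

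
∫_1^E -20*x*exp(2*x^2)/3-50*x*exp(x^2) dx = -5*exp(2*exp(2))/3 - 25*exp(exp(2)) + 5*exp(2)/3 + 25*E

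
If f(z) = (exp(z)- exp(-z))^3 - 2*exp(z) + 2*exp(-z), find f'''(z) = (27*exp(6*z) - 5*exp(4*z) - 5*exp(2*z) + 27)*exp(-3*z)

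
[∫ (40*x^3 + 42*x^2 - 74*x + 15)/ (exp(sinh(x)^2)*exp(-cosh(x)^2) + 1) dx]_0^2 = 154*E/(1 + E)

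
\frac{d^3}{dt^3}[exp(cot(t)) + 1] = -(3 + 6/tan(t) + 11/tan(t)^2 + 12/tan(t)^3 + 9/tan(t)^4 + 6/tan(t)^5 + tan(t)^(-6))*exp(1/tan(t))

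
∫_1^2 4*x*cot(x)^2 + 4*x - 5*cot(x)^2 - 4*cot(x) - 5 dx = -cot(1) - 3*cot(2)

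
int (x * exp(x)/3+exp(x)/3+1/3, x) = x*(exp(x) + 1)/3 + C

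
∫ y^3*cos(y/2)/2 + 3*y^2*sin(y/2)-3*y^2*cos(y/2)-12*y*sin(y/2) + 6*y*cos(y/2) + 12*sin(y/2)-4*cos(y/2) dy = (y - 2)^3*sin(y/2) + C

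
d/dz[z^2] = 2*z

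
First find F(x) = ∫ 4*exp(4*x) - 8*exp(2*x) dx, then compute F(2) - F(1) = -(-2 + exp(2))^2 + (-2 + exp(4))^2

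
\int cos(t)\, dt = sin(t) + C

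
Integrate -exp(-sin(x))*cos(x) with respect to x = exp(-sin(x)) + C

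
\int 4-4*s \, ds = -2*s^2 + 4*s + C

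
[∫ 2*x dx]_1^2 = 3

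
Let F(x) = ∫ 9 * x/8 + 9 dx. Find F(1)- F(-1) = 18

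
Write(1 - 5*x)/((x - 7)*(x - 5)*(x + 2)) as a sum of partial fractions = 11/(63*(x + 2)) + 12/(7*(x - 5)) - 17/(9*(x - 7))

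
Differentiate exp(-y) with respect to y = -exp(-y)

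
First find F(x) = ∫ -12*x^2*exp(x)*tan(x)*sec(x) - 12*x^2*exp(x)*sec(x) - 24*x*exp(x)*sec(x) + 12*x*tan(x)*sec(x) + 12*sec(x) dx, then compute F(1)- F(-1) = 12*(-E + exp(-1) + 2)/cos(1)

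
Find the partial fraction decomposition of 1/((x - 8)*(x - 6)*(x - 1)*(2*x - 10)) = -1/(280*(x - 1)) + 1/(24*(x - 5)) - 1/(20*(x - 6)) + 1/(84*(x - 8))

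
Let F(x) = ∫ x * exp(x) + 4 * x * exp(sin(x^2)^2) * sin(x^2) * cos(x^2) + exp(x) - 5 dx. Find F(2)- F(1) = -5 - E - exp(sin(1)^2) + exp(sin(4)^2) + 2*exp(2)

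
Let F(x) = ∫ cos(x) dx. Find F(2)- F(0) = sin(2)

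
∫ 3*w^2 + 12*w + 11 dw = w^3 + 6*w^2 + 11*w + C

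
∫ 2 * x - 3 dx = x^2 - 3*x + C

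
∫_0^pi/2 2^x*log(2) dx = -1 + 2^(pi/2)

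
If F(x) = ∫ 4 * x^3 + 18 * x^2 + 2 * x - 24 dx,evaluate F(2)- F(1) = 36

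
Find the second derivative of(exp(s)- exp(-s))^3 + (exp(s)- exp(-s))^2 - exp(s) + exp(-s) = (9*exp(6*s) + 4*exp(5*s) - 4*exp(4*s) + 4*exp(2*s) + 4*exp(s) - 9)*exp(-3*s)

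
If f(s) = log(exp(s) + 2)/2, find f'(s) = exp(s)/(2*exp(s) + 4)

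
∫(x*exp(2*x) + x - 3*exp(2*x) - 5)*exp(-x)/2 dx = (x - 4)*sinh(x) + C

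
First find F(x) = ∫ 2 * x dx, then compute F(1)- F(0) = 1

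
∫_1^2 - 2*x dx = -3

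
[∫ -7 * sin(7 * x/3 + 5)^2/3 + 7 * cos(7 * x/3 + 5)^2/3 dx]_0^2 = sin(58/3)/2 - sin(10)/2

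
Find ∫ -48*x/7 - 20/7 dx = -24*x^2/7 - 20*x/7 + C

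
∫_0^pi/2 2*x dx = pi^2/4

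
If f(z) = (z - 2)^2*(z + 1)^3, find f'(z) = 5*z^4 - 4*z^3 - 15*z^2 + 2*z + 8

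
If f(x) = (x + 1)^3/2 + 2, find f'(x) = 3*x^2/2 + 3*x + 3/2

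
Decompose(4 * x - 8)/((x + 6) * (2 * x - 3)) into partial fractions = -4/(15*(2*x - 3)) + 32/(15*(x + 6))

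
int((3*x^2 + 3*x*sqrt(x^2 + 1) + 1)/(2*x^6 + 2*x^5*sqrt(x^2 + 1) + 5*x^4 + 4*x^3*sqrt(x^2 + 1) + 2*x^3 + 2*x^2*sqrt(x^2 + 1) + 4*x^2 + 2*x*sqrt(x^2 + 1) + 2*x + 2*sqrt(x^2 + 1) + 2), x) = (x + sqrt(x^2 + 1))*(x^2 + 1)/((x + sqrt(x^2 + 1))*(x^2 + 1) + 1) + C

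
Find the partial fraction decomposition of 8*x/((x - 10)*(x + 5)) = 8/(3*(x + 5)) + 16/(3*(x - 10))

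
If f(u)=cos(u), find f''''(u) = cos(u)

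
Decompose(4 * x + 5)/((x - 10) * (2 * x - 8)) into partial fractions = -7/(4*(x - 4)) + 15/(4*(x - 10))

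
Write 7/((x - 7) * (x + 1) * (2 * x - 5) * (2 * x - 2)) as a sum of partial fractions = -4/(27*(2*x - 5)) - 1/(32*(x + 1)) + 7/(72*(x - 1)) + 7/(864*(x - 7))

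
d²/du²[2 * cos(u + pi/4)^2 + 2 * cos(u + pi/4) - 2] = 4*sin(2*u) - 2*cos(u + pi/4)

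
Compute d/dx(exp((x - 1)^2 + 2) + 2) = 2*x*exp(x^2 - 2*x + 3) - 2*exp(x^2 - 2*x + 3)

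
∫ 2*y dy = y^2 + C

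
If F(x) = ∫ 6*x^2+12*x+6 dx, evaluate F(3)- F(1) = 112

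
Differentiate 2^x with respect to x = 2^x*log(2)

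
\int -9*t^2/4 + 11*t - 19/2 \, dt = -3*t^3/4 + 11*t^2/2 - 19*t/2 + C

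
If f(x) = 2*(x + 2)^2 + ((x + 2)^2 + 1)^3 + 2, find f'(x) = 6*x^5 + 60*x^4 + 252*x^3 + 552*x^2 + 634*x + 308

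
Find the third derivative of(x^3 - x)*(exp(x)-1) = x^3*exp(x) + 9*x^2*exp(x) + 17*x*exp(x) + 3*exp(x) - 6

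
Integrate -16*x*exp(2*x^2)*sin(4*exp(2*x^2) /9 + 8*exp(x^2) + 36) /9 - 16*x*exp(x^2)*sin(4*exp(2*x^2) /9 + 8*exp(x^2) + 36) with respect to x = cos(4*(exp(x^2) + 9)^2/9) + C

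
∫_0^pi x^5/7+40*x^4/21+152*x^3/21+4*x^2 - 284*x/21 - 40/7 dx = -16*pi^2/3 - 2*pi^3/3 - 4*pi - 6/7 + 2*(-3 + 3*pi + pi^3/2 + 4*pi^2)^2/21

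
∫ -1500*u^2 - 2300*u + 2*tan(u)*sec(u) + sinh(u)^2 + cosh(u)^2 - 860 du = -500*u^3 - 1150*u^2 - 860*u + sinh(2*u)/2 + 2*sec(u) + C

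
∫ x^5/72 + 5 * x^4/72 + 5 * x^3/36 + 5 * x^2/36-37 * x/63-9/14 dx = x^6/432 + x^5/72 + 5*x^4/144 + 5*x^3/108 - 37*x^2/126 - 9*x/14 + C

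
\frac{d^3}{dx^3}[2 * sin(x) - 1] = -2*cos(x)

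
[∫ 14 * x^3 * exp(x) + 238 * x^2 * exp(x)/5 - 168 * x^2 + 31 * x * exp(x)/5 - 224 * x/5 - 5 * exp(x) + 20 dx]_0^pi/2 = (-2*pi + pi*exp(pi/2)/2)*(-5 + 14*pi/5 + 7*pi^2/2)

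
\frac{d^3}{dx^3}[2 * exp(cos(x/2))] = (sin(x/2) + 6*sin(x) + sin(3*x/2))*exp(cos(x/2))/16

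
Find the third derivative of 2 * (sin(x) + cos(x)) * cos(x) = -8*sqrt(2)*cos(2*x + pi/4)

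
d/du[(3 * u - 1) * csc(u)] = -3*u*cot(u)*csc(u) + cot(u)*csc(u) + 3*csc(u)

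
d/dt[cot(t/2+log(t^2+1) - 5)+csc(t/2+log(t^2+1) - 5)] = -(t^2*cos(t/2 + log(t^2 + 1) - 5) + t^2 + 4*t*cos(t/2 + log(t^2 + 1) - 5) + 4*t + cos(t/2 + log(t^2 + 1) - 5) + 1)/((2*t^2 + 2)*sin(t/2 + log(t^2 + 1) - 5)^2)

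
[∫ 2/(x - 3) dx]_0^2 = -log(9)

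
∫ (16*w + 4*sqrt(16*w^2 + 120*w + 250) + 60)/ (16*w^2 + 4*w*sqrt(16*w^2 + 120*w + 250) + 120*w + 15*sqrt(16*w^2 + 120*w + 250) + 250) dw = log(4*w/5 + sqrt((4*w + 15)^2 + 25)/5 + 3) + C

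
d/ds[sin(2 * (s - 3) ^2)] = 4*(s - 3)*cos(2*s^2 - 12*s + 18)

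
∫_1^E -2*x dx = 1 - exp(2)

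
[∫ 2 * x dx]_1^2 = 3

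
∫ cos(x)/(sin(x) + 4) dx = log(sin(x)/2 + 2) + C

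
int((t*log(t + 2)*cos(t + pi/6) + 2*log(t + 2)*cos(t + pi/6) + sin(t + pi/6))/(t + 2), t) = log(t + 2)*sin(t + pi/6) + C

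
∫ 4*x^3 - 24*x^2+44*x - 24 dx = x^4 - 8*x^3 + 22*x^2 - 24*x + C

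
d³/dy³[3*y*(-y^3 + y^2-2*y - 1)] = 18 - 72*y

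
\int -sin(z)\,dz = cos(z) + C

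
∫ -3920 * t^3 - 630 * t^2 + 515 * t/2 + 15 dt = -980*t^4 - 210*t^3 + 515*t^2/4 + 15*t + C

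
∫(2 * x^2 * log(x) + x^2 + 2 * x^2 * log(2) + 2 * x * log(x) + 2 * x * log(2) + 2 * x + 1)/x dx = (x + 1)^2*log(2*x) + C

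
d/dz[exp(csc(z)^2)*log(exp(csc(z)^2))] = -2*(1 + sin(z)^(-2))*exp(sin(z)^(-2))*cos(z)/sin(z)^3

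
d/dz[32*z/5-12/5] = 32/5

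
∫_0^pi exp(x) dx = -1 + exp(pi)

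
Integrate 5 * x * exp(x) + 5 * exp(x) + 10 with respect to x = 5*x*(exp(x) + 2) + C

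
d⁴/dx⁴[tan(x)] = 24*tan(x)^5 + 40*tan(x)^3 + 16*tan(x)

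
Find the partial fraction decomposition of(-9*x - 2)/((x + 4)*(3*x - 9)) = -34/(21*(x + 4)) - 29/(21*(x - 3))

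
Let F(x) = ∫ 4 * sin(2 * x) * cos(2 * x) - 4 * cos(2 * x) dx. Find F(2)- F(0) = -1 + (-1 + sin(4))^2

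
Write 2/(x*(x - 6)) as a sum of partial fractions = 1/(3*(x - 6)) - 1/(3*x)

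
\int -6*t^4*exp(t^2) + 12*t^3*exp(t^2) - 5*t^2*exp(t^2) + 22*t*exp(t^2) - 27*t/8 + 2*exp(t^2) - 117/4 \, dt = 9*t/4 - 3*(3*t + 28)^2/16 + (-3*t^3 + 6*t^2 + 2*t + 5)*exp(t^2) + C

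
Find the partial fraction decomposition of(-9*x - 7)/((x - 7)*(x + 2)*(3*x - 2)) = 117/(152*(3*x - 2)) + 11/(72*(x + 2)) - 70/(171*(x - 7))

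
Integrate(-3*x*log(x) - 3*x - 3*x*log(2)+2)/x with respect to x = -(3*x - 2)*log(2*x) + C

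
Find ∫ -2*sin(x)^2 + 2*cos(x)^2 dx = 2*sin(x + pi/4)^2 + C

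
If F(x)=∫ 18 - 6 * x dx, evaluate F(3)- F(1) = 12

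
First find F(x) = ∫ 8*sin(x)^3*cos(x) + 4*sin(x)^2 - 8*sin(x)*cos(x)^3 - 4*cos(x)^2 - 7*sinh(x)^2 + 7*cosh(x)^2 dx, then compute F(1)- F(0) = -2*sin(2) + cos(4)/2 + 13/2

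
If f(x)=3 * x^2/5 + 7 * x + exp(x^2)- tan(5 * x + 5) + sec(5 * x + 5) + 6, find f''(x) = 4*x^2*exp(x^2) + 2*exp(x^2) - 50*tan(5*x + 5)^3 + 50*tan(5*x + 5)^2*sec(5*x + 5) - 50*tan(5*x + 5) + 25*sec(5*x + 5) + 6/5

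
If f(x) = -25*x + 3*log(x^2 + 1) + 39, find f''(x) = (6 - 6*x^2)/(x^4 + 2*x^2 + 1)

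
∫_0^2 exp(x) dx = -1 + exp(2)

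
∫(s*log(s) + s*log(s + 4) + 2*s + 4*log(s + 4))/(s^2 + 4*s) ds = (log(s) + 2)*log(s + 4) + C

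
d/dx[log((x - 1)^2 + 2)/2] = (x - 1)/(x^2 - 2*x + 3)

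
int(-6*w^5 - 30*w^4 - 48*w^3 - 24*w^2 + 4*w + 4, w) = -w^6 - 6*w^5 - 12*w^4 - 8*w^3 + 2*w^2 + 4*w + C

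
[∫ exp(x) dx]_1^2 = -E + exp(2)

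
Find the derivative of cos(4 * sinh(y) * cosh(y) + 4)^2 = -8*sin(8*sinh(y)*cosh(y) + 8)*sinh(y)^2 - 4*sin(8*sinh(y)*cosh(y) + 8)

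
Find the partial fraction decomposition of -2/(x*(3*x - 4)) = -3/(2*(3*x - 4)) + 1/(2*x)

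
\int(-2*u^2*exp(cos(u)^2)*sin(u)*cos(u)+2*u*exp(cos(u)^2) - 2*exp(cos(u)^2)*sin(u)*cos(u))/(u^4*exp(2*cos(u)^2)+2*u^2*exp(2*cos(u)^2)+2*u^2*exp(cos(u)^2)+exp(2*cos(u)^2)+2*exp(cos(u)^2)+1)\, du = E*(u^2 + 1)/(E*u^2 + exp(sin(u)^2) + E) + C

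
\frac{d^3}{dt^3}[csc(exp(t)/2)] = (exp(2*t)*cos(exp(t)/2)/sin(exp(t)/2) - 6*exp(2*t)*cos(exp(t)/2)/sin(exp(t)/2)^3 - 6*exp(t) + 12*exp(t)/sin(exp(t)/2)^2 - 4*cos(exp(t)/2)/sin(exp(t)/2))*exp(t)/(8*sin(exp(t)/2))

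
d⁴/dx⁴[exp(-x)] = exp(-x)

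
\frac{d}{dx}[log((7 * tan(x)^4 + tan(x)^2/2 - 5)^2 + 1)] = (1568*tan(x)^9 + 1736*tan(x)^7 - 948*tan(x)^5 - 1156*tan(x)^3 - 40*tan(x))/(196*tan(x)^8 + 28*tan(x)^6 - 279*tan(x)^4 - 20*tan(x)^2 + 104)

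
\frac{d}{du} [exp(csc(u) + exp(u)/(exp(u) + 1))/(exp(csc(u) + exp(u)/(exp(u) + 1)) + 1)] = (-exp(2*u)*cos(u)/sin(u)^2 + exp(u) - 2*exp(u)*cos(u)/sin(u)^2 - cos(u)/sin(u)^2)*exp(exp(u)/(exp(u) + 1))*exp(1/sin(u))/((exp(exp(u)/(exp(u) + 1))*exp(1/sin(u)) + 1)^2*(exp(u) + 1)^2)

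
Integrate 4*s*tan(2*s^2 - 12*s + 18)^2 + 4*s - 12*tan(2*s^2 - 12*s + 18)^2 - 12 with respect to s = tan(2*(s - 3)^2) + C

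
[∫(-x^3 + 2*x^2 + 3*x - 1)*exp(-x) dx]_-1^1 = -E + exp(-1)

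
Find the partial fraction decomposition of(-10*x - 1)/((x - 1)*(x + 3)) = -29/(4*(x + 3)) - 11/(4*(x - 1))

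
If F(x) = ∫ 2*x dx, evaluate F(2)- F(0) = 4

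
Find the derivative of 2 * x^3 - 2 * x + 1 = 6*x^2 - 2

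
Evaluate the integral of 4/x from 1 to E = 4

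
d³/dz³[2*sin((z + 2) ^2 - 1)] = -16*z^3*cos(z^2 + 4*z + 3) - 96*z^2*cos(z^2 + 4*z + 3) - 24*z*sin(z^2 + 4*z + 3) - 192*z*cos(z^2 + 4*z + 3) - 48*sin(z^2 + 4*z + 3) - 128*cos(z^2 + 4*z + 3)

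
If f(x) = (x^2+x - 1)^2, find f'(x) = 4*x^3 + 6*x^2 - 2*x - 2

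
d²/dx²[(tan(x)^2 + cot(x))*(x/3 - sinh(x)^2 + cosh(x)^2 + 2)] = -4*x/(3*cos(x)^2) + 2*x/cos(x)^4 + 2*x*cos(x)/(3*sin(x)^3) + 4*sin(x)/(3*cos(x)^3) - 12/cos(x)^2 + 18/cos(x)^4 - 2/(3*sin(x)^2) + 6*cos(x)/sin(x)^3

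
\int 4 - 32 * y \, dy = -16*y^2 + 4*y + C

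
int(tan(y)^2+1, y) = tan(y) + C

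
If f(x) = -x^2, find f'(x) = -2*x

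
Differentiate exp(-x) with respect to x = -exp(-x)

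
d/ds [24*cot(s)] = -24/sin(s)^2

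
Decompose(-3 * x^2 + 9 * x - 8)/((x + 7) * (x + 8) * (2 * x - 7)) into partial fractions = -53/(483*(2*x - 7)) - 272/(23*(x + 8)) + 218/(21*(x + 7))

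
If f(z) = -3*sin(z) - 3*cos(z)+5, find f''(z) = 3*sin(z) + 3*cos(z)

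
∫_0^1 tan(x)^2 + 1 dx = tan(1)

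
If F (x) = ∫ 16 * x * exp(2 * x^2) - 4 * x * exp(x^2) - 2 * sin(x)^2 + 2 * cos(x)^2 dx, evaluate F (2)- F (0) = -2*exp(4) - 2 + sin(4) + 4*exp(8)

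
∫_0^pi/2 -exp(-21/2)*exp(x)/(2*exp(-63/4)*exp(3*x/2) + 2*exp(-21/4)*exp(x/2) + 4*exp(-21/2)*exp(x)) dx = -exp(21/4)/(1 + exp(21/4)) + exp(21/4 - pi/4)/(1 + exp(21/4 - pi/4))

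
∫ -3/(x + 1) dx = -3*log(x + 1) + C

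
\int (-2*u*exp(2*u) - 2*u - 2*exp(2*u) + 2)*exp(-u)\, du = -4*u*sinh(u) + C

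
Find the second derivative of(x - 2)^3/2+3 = 3*x - 6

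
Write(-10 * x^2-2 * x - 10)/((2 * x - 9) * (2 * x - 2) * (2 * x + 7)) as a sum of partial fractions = -251/(288*(2*x + 7)) - 443/(224*(2*x - 9)) + 11/(63*(x - 1))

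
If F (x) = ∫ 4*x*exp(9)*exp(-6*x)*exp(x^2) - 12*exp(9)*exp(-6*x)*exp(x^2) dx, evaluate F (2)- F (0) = -2*exp(9) + 2*E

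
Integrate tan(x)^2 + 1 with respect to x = tan(x) + C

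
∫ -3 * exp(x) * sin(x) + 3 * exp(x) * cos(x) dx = 3*exp(x)*cos(x) + C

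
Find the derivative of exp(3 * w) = 3*exp(3*w)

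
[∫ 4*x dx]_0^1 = 2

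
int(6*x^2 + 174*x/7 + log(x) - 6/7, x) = x*(14*x^2 + 87*x + 7*log(x) - 13)/7 + C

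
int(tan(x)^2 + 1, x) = tan(x) + C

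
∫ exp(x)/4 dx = exp(x)/4 + C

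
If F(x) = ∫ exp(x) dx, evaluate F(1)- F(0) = -1 + E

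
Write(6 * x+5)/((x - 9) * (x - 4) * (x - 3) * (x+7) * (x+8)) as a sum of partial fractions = -43/(2244*(x + 8)) + 37/(1760*(x + 7)) + 23/(660*(x - 3)) - 29/(660*(x - 4)) + 59/(8160*(x - 9))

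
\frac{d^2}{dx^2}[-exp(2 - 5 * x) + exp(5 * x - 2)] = (25*exp(10*x - 4) - 25)*exp(2 - 5*x)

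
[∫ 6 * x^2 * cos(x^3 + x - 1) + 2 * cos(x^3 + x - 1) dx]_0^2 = 2*sin(9) + 2*sin(1)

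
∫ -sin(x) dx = cos(x) + C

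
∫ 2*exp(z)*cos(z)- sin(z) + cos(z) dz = sqrt(2)*(exp(z) + 1)*sin(z + pi/4) + C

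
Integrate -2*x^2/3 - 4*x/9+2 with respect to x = -2*x^3/9 - 2*x^2/9 + 2*x + C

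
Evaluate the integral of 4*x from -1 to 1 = 0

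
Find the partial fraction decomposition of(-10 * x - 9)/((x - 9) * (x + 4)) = -31/(13*(x + 4)) - 99/(13*(x - 9))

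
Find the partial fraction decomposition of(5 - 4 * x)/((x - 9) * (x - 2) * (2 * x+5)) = 20/(69*(2*x + 5)) + 1/(21*(x - 2)) - 31/(161*(x - 9))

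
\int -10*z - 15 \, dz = -5*z^2 - 15*z + C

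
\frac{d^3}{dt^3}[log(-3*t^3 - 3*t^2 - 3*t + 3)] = (6*t^6 + 12*t^5 + 6*t^4 + 52*t^3 + 54*t^2 + 24*t + 14)/(t^9 + 3*t^8 + 6*t^7 + 4*t^6 - 6*t^4 - 2*t^3 + 3*t - 1)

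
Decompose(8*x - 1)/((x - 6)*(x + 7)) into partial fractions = 57/(13*(x + 7)) + 47/(13*(x - 6))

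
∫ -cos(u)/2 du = -sin(u)/2 + C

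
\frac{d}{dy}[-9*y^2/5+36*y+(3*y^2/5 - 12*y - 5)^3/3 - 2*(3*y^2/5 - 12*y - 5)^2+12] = 54*y^5/125 - 108*y^4/5 + 8388*y^3/25 - 7128*y^2/5 - 9828*y/5 - 504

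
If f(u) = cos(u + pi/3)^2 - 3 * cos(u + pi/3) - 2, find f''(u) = sqrt(3)*sin(2*u) + cos(2*u) + 3*cos(u + pi/3)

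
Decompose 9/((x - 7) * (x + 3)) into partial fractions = -9/(10*(x + 3)) + 9/(10*(x - 7))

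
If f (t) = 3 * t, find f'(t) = 3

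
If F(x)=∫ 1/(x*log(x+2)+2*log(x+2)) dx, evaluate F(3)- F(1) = -log(log(3)) + log(log(5))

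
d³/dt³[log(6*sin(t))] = 2*cos(t)/sin(t)^3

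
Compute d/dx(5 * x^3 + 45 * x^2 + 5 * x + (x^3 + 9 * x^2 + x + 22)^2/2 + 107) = 3*x^5 + 45*x^4 + 166*x^3 + 108*x^2 + 487*x + 27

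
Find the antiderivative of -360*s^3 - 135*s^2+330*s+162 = -90*s^4 - 45*s^3 + 165*s^2 + 162*s + C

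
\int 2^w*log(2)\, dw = 2^w + C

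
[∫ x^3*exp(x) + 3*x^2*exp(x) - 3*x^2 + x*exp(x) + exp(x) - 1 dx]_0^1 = -2 + 2*E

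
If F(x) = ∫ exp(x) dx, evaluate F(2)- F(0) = -1 + exp(2)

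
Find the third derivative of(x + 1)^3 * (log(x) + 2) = (6*x^3*log(x) + 23*x^3 + 6*x^2 - 3*x + 2)/x^3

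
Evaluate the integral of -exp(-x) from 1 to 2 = -exp(-1) + exp(-2)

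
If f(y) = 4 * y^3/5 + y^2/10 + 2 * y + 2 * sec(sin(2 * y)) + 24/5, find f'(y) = 12*y^2/5 + y/5 + 4*cos(2*y)*tan(sin(2*y))*sec(sin(2*y)) + 2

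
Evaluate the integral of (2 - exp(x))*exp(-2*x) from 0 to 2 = -exp(-4) + exp(-2)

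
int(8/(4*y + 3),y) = 2*log(-4*y - 3) + C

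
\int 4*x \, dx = 2*x^2 + C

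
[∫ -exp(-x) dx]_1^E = -exp(-1) + exp(-E)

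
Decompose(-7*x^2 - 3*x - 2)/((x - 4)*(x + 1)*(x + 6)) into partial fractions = -118/(25*(x + 6)) + 6/(25*(x + 1)) - 63/(25*(x - 4))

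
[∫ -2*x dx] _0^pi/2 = -pi^2/4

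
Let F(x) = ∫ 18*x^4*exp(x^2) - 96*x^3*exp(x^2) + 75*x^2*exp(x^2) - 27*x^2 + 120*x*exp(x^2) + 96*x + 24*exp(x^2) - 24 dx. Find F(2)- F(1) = -93*E + 57 + 36*exp(4)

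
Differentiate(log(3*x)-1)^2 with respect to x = (2*log(x) - 2 + 2*log(3))/x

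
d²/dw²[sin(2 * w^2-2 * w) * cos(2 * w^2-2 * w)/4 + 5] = -8*w^2*sin(4*w*(w - 1)) + 8*w*sin(4*w*(w - 1)) - sin(2*w*(w - 1))^2 - 2*sin(4*w*(w - 1)) + cos(2*w*(w - 1))^2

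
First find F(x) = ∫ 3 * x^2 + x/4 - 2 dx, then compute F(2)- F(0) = 9/2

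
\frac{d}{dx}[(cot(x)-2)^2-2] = 2*(2 - cos(x)/sin(x))/sin(x)^2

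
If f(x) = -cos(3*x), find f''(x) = 9*cos(3*x)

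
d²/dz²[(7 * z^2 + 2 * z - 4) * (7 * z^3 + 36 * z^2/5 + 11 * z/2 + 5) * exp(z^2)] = 196*z^7*exp(z^2) + 1288*z^6*exp(z^2)/5 + 5888*z^5*exp(z^2)/5 + 1228*z^4*exp(z^2) + 6403*z^3*exp(z^2)/5 + 4324*z^2*exp(z^2)/5 + 387*z*exp(z^2)/5 - 28*exp(z^2)/5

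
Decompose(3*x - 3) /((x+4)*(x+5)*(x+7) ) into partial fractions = -4/(x + 7) + 9/(x + 5) - 5/(x + 4)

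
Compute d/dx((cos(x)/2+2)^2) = -(cos(x)/2 + 2)*sin(x)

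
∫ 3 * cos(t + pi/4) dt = 3*sin(t + pi/4) + C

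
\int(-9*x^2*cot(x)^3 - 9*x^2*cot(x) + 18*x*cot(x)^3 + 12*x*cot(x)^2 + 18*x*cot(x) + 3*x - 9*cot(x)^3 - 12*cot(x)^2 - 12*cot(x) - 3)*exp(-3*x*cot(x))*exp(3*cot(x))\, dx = (3 - 3*x)*exp((3 - 3*x)*cot(x))*cot(x) + C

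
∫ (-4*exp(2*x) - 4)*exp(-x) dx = -8*sinh(x) + C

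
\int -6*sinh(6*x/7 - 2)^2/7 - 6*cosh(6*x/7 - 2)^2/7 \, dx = -sinh(12*x/7 - 4)/2 + C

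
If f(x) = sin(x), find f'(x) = cos(x)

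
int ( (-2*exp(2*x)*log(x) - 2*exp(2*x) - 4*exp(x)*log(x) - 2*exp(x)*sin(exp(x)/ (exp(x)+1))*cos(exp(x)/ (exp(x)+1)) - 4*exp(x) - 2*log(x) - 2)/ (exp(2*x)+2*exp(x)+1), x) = -2*x*log(x) + cos(exp(x)/(exp(x) + 1))^2 + C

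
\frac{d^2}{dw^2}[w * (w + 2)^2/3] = 2*w + 8/3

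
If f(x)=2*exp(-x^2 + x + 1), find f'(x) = -4*x*exp(-x^2 + x + 1) + 2*exp(-x^2 + x + 1)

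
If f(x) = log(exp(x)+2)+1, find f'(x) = exp(x)/(exp(x) + 2)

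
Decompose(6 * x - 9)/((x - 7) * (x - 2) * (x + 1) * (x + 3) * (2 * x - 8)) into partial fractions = -27/(1400*(x + 3)) + 1/(32*(x + 1)) + 1/(100*(x - 2)) - 1/(28*(x - 4)) + 11/(800*(x - 7))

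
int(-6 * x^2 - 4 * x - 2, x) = -2*x^3 - 2*x^2 - 2*x + C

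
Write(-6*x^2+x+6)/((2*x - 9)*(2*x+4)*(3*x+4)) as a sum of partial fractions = 27/(70*(3*x + 4)) - 222/(455*(2*x - 9)) - 5/(13*(x + 2))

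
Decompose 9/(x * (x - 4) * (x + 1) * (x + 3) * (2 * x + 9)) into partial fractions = 16/(357*(2*x + 9)) - 1/(14*(x + 3)) + 9/(70*(x + 1)) + 9/(2380*(x - 4)) - 1/(12*x)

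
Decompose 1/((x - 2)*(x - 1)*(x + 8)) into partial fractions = 1/(90*(x + 8)) - 1/(9*(x - 1)) + 1/(10*(x - 2))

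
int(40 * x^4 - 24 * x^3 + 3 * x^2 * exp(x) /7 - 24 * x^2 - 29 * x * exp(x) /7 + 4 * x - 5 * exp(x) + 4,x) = x*((3*x - 35)*exp(x) + 14*(x^2 - 2*x + 1)*(4*x^2 + 5*x + 2))/7 + C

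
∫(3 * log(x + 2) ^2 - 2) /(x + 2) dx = (log(x + 2)^2 - 2)*log(x + 2) + C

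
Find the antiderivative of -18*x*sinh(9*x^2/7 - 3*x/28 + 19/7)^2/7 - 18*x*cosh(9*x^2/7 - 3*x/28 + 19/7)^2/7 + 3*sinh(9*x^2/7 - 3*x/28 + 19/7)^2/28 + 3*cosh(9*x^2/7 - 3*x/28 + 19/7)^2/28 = -sinh(18*x^2/7 - 3*x/14 + 38/7)/2 + C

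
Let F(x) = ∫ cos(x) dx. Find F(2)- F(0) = sin(2)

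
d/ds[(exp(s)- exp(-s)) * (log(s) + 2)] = (s*exp(2*s)*log(s) + 2*s*exp(2*s) + s*log(s) + 2*s + exp(2*s) - 1)*exp(-s)/s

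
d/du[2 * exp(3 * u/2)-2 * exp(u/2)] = 3*exp(3*u/2) - exp(u/2)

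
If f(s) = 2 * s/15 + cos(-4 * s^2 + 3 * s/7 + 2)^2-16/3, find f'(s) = 8*s*sin(-8*s^2 + 6*s/7 + 4) - 3*sin(-8*s^2 + 6*s/7 + 4)/7 + 2/15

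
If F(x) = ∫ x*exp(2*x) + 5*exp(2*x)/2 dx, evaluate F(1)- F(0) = -1 + 3*exp(2)/2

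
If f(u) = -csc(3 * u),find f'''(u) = 27*(23*cos(3*u) + cos(9*u))/(1 - cos(6*u))^2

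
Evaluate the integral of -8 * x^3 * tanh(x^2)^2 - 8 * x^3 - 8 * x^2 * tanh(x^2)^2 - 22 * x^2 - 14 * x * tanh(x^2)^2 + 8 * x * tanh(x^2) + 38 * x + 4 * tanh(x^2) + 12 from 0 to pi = 2*pi*(-2*pi^3 - 5*pi^2 + 6 + 6*pi) + (7 + 4*pi + 4*pi^2)*tanh(pi^2)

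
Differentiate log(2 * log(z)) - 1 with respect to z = 1/(z*log(z))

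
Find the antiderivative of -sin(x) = cos(x) + C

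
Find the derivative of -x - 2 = -1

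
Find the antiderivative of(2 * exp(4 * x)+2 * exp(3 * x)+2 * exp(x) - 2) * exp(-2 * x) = (exp(2*x) + exp(x) - 1)^2*exp(-2*x) + C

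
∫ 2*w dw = w^2 + C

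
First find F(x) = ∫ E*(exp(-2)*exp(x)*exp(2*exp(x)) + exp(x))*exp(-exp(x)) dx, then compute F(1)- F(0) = -exp(1 - E) + exp(-1 + E)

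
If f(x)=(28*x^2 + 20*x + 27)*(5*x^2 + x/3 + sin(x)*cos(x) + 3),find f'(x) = 560*x^3 + 28*x^2*cos(2*x) + 328*x^2 + 28*x*sin(2*x) + 20*x*cos(2*x) + 1354*x/3 + 10*sin(2*x) + 27*cos(2*x) + 69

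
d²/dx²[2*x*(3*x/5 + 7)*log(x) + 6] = (12*x*log(x) + 18*x + 70)/(5*x)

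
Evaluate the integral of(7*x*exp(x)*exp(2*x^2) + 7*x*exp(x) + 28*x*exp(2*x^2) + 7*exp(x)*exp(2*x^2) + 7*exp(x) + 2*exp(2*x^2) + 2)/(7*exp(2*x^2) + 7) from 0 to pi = -log(2) + 2*pi/7 + log(1 + exp(2*pi^2)) + pi*exp(pi)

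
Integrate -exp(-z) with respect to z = exp(-z) + C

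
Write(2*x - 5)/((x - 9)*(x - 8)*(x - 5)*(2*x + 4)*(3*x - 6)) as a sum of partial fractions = -3/(6160*(x + 2)) + 1/(3024*(x - 2)) + 5/(1512*(x - 5)) - 11/(1080*(x - 8)) + 13/(1848*(x - 9))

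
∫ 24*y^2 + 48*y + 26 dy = 8*y^3 + 24*y^2 + 26*y + C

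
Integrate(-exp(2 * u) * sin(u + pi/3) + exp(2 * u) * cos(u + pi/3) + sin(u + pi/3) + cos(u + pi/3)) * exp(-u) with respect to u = 2*cos(u + pi/3)*sinh(u) + C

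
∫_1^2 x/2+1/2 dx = 5/4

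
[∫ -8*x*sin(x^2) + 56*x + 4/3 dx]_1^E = -88/3 - 4*cos(1) + 4*cos(exp(2)) + 4*E/3 + 28*exp(2)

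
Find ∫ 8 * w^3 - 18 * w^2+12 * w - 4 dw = 2*w^4 - 6*w^3 + 6*w^2 - 4*w + C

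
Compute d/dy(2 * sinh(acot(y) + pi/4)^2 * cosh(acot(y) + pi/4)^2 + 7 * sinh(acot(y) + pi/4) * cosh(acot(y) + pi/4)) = -(sinh(4*acot(y) + pi) + 7*cosh(2*acot(y) + pi/2))/(y^2 + 1)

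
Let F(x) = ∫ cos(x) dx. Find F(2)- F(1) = -sin(1) + sin(2)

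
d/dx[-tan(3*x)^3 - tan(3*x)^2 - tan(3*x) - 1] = -9*tan(3*x)^4 - 6*tan(3*x)^3 - 12*tan(3*x)^2 - 6*tan(3*x) - 3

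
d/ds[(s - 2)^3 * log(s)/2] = (3*s^3*log(s) + s^3 - 12*s^2*log(s) - 6*s^2 + 12*s*log(s) + 12*s - 8)/(2*s)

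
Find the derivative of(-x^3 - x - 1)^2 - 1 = 6*x^5 + 8*x^3 + 6*x^2 + 2*x + 2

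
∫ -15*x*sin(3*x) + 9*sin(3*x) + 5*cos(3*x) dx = (5*x - 3)*cos(3*x) + C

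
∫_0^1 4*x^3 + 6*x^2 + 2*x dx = 4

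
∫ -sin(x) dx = cos(x) + C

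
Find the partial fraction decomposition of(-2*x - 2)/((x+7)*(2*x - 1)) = -2/(5*(2*x - 1)) - 4/(5*(x + 7))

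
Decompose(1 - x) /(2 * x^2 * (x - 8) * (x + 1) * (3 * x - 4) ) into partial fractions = 27/(4480*(3*x - 4)) + 1/(63*(x + 1)) - 7/(23040*(x - 8)) - 9/(512*x) + 1/(64*x^2)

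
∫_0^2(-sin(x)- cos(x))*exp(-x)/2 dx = -1/2 + exp(-2)*cos(2)/2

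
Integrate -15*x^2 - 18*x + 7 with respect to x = -5*x^3 - 9*x^2 + 7*x + C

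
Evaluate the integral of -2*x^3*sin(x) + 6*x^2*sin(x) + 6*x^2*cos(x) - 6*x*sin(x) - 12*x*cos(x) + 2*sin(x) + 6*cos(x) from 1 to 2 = 2*cos(2)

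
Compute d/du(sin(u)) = cos(u)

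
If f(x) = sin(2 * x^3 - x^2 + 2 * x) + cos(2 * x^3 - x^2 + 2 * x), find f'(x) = -6*x^2*sin(x*(2*x^2 - x + 2)) + 6*x^2*cos(x*(2*x^2 - x + 2)) + 2*x*sin(x*(2*x^2 - x + 2)) - 2*x*cos(x*(2*x^2 - x + 2)) - 2*sin(x*(2*x^2 - x + 2)) + 2*cos(x*(2*x^2 - x + 2))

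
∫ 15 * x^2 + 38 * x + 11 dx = 5*x^3 + 19*x^2 + 11*x + C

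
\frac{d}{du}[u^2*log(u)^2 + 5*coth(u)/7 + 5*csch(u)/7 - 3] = 2*u*log(u)^2 + 2*u*log(u) - 5*cosh(u)/(7*sinh(u)^2) - 5/(7*sinh(u)^2)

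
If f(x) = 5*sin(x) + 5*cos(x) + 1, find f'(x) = -5*sin(x) + 5*cos(x)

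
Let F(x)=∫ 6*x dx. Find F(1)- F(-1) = 0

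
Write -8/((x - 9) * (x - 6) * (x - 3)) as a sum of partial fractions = -4/(9*(x - 3)) + 8/(9*(x - 6)) - 4/(9*(x - 9))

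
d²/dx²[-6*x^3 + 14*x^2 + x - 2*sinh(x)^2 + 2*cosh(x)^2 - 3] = 28 - 36*x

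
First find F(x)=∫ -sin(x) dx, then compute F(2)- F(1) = -cos(1) + cos(2)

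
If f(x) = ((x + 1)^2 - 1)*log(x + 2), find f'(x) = 2*x*log(x + 2) + x + 2*log(x + 2)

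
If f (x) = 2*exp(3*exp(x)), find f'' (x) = 6*exp(x + 3*exp(x)) + 18*exp(2*x + 3*exp(x))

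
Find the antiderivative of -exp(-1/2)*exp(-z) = exp(-z - 1/2) + C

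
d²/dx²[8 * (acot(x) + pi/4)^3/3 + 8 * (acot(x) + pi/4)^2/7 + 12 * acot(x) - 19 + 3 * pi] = (112*x*acot(x)^2 + 32*x*acot(x) + 56*pi*x*acot(x) + 8*pi*x + 7*pi^2*x + 168*x + 112*acot(x) + 16 + 28*pi)/(7*x^4 + 14*x^2 + 7)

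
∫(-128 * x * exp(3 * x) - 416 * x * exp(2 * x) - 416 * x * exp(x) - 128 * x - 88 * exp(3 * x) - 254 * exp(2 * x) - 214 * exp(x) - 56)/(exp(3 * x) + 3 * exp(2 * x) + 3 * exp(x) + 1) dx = 2*(2*(2*x + 1)*(exp(x) + 1)^2 - 2*(2*(2*x + 1)*(exp(x) + 1) + exp(x))^2 + (exp(x) + 1)*exp(x))/(exp(x) + 1)^2 + C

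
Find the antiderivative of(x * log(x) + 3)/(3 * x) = (x + 3)*(log(x) - 1)/3 + C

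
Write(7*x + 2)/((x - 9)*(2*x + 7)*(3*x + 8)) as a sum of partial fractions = 6/(7*(3*x + 8)) - 18/(25*(2*x + 7)) + 13/(175*(x - 9))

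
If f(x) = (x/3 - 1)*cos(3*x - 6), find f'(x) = -x*sin(3*x - 6) + 3*sin(3*x - 6) + cos(3*x - 6)/3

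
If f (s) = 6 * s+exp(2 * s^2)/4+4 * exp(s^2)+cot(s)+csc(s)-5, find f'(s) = s*exp(2*s^2) + 8*s*exp(s^2) - cot(s)^2 - cot(s)*csc(s) + 5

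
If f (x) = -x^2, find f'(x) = -2*x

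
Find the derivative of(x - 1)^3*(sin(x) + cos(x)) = (x - 1)^2*(sqrt(2)*x*cos(x + pi/4) + 4*sin(x) + 2*cos(x))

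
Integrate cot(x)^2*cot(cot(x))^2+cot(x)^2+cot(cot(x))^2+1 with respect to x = cot(cot(x)) + C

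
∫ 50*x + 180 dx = 25*x^2 + 180*x + C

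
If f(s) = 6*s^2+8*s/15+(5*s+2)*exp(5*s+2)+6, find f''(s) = 125*s*exp(5*s + 2) + 100*exp(5*s + 2) + 12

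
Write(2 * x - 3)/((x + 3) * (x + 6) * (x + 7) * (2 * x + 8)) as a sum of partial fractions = 17/(24*(x + 7)) - 5/(4*(x + 6)) + 11/(12*(x + 4)) - 3/(8*(x + 3))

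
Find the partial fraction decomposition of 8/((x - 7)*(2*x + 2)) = -1/(2*(x + 1)) + 1/(2*(x - 7))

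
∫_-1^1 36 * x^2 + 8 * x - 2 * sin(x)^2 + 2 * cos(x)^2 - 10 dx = 2*sin(2) + 4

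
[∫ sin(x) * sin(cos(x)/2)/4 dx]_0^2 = -cos(1/2)/2 + cos(cos(2)/2)/2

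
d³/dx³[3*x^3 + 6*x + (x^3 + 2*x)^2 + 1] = 120*x^3 + 96*x + 18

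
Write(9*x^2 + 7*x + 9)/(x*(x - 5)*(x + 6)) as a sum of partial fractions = 97/(22*(x + 6)) + 269/(55*(x - 5)) - 3/(10*x)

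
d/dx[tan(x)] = cos(x)^(-2)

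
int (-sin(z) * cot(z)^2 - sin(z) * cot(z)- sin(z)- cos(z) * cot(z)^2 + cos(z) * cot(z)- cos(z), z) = sqrt(2)*sin(z + pi/4)*cot(z) + C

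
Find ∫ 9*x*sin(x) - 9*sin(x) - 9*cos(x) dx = (9 - 9*x)*cos(x) + C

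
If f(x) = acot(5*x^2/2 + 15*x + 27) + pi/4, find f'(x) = (-4*x - 12)/(5*x^4 + 60*x^3 + 288*x^2 + 648*x + 584)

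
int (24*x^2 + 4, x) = 8*x^3 + 4*x + C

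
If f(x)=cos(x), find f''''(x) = cos(x)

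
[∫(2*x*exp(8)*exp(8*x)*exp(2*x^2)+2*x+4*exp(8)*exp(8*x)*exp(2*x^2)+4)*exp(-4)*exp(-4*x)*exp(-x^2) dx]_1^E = -exp(9) - exp(-(2 + E)^2) + exp(-9) + exp((2 + E)^2)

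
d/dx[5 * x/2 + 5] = 5/2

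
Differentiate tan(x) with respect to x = cos(x)^(-2)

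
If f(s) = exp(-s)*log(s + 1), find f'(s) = (-s*log(s + 1) - log(s + 1) + 1)/(s*exp(s) + exp(s))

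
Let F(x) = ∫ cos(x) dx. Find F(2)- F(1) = -sin(1) + sin(2)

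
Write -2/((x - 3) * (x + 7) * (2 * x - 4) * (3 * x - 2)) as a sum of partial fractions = -27/(644*(3*x - 2)) + 1/(2070*(x + 7)) + 1/(36*(x - 2)) - 1/(70*(x - 3))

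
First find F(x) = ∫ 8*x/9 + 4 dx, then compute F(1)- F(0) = 40/9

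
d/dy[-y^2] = -2*y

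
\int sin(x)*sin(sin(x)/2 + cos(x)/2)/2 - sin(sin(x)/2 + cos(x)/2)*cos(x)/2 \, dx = cos(sqrt(2)*sin(x + pi/4)/2) + C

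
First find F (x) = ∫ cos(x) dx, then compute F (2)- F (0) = sin(2)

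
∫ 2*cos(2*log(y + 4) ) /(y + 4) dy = sin(2*log(y + 4)) + C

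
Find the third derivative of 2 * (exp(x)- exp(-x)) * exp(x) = 16*exp(2*x)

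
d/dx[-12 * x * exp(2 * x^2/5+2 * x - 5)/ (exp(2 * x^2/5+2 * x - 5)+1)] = (-48*x^2*exp(2*x^2/5 + 2*x - 5) - 120*x*exp(2*x^2/5 + 2*x - 5) - 60*exp(2*x^2/5 + 2*x - 5) - 60*exp(4*x^2/5 + 4*x - 10))/(5*exp(-10)*exp(4*x)*exp(4*x^2/5) + 10*exp(-5)*exp(2*x)*exp(2*x^2/5) + 5)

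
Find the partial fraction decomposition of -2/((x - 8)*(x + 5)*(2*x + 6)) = -1/(26*(x + 5)) + 1/(22*(x + 3)) - 1/(143*(x - 8))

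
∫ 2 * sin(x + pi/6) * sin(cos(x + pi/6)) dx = 2*cos(cos(x + pi/6)) + C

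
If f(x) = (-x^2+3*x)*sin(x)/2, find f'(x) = -x^2*cos(x)/2 - x*sin(x) + 3*x*cos(x)/2 + 3*sin(x)/2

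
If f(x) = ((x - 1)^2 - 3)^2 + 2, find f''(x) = 12*x^2 - 24*x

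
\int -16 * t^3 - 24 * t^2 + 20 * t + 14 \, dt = -4*t^4 - 8*t^3 + 10*t^2 + 14*t + C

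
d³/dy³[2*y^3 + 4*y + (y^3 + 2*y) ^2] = 120*y^3 + 96*y + 12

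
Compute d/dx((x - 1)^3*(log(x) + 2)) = (3*x^3*log(x) + 7*x^3 - 6*x^2*log(x) - 15*x^2 + 3*x*log(x) + 9*x - 1)/x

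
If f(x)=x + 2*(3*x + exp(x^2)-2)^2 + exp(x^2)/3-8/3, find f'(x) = 24*x^2*exp(x^2) + 8*x*exp(2*x^2) - 46*x*exp(x^2)/3 + 36*x + 12*exp(x^2) - 23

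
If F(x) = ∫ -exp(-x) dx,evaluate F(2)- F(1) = -exp(-1) + exp(-2)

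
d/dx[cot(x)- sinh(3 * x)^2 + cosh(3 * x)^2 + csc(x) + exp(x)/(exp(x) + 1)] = (-exp(2*x)*cos(x)/sin(x)^2 - exp(2*x)/sin(x)^2 + exp(x) - 2*exp(x)*cos(x)/sin(x)^2 - 2*exp(x)/sin(x)^2 - cos(x)/sin(x)^2 - 1/sin(x)^2)/(exp(2*x) + 2*exp(x) + 1)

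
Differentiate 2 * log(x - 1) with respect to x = 2/(x - 1)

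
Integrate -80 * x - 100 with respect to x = -40*x^2 - 100*x + C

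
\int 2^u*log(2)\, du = 2^u + C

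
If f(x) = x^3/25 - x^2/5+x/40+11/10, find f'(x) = 3*x^2/25 - 2*x/5 + 1/40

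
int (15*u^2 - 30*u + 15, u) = 5*u^3 - 15*u^2 + 15*u + C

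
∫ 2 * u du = u^2 + C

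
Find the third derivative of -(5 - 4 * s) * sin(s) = -4*s*cos(s) - 12*sin(s) + 5*cos(s)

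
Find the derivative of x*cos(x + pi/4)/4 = -x*sin(x + pi/4)/4 + cos(x + pi/4)/4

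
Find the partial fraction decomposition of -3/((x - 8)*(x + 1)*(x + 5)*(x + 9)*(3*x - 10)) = 243/(168350*(3*x - 10)) - 3/(20128*(x + 9)) + 3/(5200*(x + 5)) - 1/(1248*(x + 1)) - 1/(9282*(x - 8))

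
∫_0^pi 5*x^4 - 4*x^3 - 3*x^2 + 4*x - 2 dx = (-2*pi + pi^3)*(-pi + 1 + pi^2)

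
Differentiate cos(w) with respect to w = -sin(w)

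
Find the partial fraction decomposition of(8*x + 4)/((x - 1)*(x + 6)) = 44/(7*(x + 6)) + 12/(7*(x - 1))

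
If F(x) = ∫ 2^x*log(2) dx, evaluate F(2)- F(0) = 3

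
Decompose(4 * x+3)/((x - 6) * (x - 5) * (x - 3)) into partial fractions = 5/(2*(x - 3)) - 23/(2*(x - 5)) + 9/(x - 6)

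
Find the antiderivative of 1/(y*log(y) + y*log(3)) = log(3*log(3*y)) + C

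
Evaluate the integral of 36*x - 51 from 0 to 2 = -30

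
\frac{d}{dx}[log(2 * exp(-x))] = -1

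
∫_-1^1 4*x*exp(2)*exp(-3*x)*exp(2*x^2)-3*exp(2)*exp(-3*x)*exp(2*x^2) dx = E - exp(7)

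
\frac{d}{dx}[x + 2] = 1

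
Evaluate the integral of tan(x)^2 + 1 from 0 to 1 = tan(1)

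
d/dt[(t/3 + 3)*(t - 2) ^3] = 4*t^3/3 + 3*t^2 - 28*t + 100/3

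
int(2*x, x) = x^2 + C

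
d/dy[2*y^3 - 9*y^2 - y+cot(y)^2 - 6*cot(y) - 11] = 6*y^2 - 18*y - 1 + 6/sin(y)^2 - 2*cos(y)/sin(y)^3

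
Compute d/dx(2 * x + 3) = 2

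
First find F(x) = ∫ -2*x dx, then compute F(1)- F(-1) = 0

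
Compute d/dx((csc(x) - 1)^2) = 2*(1 - 1/sin(x))*cos(x)/sin(x)^2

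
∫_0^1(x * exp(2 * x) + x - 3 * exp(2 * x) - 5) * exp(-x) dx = -3*E + 3*exp(-1)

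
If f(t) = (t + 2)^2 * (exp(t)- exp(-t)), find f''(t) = (t^2*exp(2*t) - t^2 + 8*t*exp(2*t) + 14*exp(2*t) + 2)*exp(-t)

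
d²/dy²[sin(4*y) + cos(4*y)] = -16*sin(4*y) - 16*cos(4*y)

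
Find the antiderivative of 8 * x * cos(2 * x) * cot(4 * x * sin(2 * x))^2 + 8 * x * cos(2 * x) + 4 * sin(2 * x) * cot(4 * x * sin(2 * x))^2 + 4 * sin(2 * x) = -cot(4*x*sin(2*x)) + C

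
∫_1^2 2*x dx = 3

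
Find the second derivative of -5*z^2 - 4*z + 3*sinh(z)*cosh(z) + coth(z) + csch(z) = 12*sinh(z)*cosh(z) - 10 + 1/sinh(z) + 2*cosh(z)/sinh(z)^3 + 2/sinh(z)^3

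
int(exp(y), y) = exp(y) + C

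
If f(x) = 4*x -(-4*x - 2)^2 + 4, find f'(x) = -32*x - 12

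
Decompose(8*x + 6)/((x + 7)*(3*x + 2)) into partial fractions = 2/(19*(3*x + 2)) + 50/(19*(x + 7))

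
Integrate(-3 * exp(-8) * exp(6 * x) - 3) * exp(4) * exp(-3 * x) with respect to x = -2*sinh(3*x - 4) + C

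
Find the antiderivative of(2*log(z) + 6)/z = (log(z) + 3)^2 + C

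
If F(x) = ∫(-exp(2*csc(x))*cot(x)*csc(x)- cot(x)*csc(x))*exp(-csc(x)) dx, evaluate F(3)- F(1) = -exp(csc(1)) - exp(-csc(3)) + exp(-csc(1)) + exp(csc(3))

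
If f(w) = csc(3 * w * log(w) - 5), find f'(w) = -3*(log(w) + 1)*cos(3*w*log(w) - 5)/sin(3*w*log(w) - 5)^2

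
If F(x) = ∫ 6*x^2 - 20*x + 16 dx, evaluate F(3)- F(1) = 4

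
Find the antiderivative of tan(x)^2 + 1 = tan(x) + C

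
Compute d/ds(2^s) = 2^s*log(2)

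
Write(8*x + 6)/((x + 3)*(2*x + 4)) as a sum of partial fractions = 9/(x + 3) - 5/(x + 2)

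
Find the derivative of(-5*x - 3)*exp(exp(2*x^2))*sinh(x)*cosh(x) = -(10*x^2*exp(2*x^2)*sinh(2*x) + 6*x*exp(2*x^2)*sinh(2*x) + 5*x*cosh(2*x) + 5*sinh(2*x)/2 + 3*cosh(2*x))*exp(exp(2*x^2))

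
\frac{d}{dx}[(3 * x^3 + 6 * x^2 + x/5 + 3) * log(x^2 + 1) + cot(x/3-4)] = (135*x^4*log(x^2 + 1) + 90*x^4 + 180*x^3*log(x^2 + 1) + 180*x^3 + 138*x^2*log(x^2 + 1) - 5*x^2*cot(x/3 - 4)^2 + x^2 + 180*x*log(x^2 + 1) + 90*x + 3*log(x^2 + 1) - 5*cot(x/3 - 4)^2 - 5)/(15*x^2 + 15)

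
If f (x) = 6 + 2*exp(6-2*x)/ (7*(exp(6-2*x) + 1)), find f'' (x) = (-8*exp(2*x - 6) + 8*exp(4*x - 12))/(7*exp(-18)*exp(6*x) + 21*exp(-12)*exp(4*x) + 21*exp(-6)*exp(2*x) + 7)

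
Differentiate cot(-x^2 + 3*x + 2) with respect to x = (2*x - 3)/sin(-x^2 + 3*x + 2)^2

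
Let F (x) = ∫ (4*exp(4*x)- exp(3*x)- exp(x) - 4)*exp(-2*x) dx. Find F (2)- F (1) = -2*(E - exp(-1))^2 - exp(2) - exp(-1) + exp(-2) + E + 2*(-exp(-2) + exp(2))^2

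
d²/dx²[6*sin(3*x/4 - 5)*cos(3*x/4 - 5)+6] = -27*sin(3*x/2 - 10)/4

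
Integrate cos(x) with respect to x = sin(x) + C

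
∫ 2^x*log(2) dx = 2^x + C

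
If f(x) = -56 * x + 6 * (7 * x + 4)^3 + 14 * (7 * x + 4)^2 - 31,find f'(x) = 6174*x^2 + 8428*x + 2744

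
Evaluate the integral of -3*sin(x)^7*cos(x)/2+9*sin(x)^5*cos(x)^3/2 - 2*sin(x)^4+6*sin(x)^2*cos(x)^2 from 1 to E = -2*sin(1)^3*cos(1) + 2*sin(E)^3*cos(E) - 3*sin(1)^6*cos(1)^2/4 + 3*sin(E)^6*cos(E)^2/4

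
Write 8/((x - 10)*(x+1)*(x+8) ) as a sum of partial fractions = 4/(63*(x + 8)) - 8/(77*(x + 1)) + 4/(99*(x - 10))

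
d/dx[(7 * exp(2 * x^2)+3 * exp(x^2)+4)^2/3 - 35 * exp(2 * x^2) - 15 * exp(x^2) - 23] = 392*x*exp(4*x^2)/3 + 84*x*exp(3*x^2) - 160*x*exp(2*x^2)/3 - 14*x*exp(x^2)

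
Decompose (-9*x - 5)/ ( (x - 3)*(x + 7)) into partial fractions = -29/(5*(x + 7)) - 16/(5*(x - 3))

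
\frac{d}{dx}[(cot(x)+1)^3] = -3*(1 + tan(x)^(-2))*(tan(x) + 1)^2/tan(x)^2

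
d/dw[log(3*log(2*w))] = 1/(w*log(w) + w*log(2))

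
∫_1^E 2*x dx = -1 + exp(2)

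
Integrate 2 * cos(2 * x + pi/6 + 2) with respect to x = sin(2*x + pi/6 + 2) + C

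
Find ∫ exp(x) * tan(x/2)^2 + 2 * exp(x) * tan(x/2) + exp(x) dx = 2*exp(x)*tan(x/2) + C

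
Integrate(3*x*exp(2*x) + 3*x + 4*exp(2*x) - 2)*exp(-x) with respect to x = 2*(3*x + 1)*sinh(x) + C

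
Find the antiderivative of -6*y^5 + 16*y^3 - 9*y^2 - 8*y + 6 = -y^6 + 4*y^4 - 3*y^3 - 4*y^2 + 6*y + C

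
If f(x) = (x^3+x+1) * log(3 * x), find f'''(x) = (6*x^3*log(x) + 6*x^3*log(3) + 11*x^3 - x + 2)/x^3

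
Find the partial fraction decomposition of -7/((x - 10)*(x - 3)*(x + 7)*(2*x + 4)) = 7/(1700*(x + 7)) - 7/(600*(x + 2)) + 1/(100*(x - 3)) - 1/(408*(x - 10))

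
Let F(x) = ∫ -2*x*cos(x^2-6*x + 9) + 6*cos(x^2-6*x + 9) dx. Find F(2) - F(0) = -sin(1) + sin(9)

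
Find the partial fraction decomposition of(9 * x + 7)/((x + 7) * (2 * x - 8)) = 28/(11*(x + 7)) + 43/(22*(x - 4))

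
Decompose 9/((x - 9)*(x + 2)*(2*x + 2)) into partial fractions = 9/(22*(x + 2)) - 9/(20*(x + 1)) + 9/(220*(x - 9))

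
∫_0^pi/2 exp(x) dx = -1 + exp(pi/2)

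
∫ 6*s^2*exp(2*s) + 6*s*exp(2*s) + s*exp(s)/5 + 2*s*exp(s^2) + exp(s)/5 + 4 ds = 3*s^2*exp(2*s) + s*exp(s)/5 + 4*s + exp(s^2) + C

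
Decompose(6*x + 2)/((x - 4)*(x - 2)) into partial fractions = -7/(x - 2) + 13/(x - 4)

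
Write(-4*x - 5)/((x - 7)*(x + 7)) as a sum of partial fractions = -23/(14*(x + 7)) - 33/(14*(x - 7))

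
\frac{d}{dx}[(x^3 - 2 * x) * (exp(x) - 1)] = x^3*exp(x) + 3*x^2*exp(x) - 3*x^2 - 2*x*exp(x) - 2*exp(x) + 2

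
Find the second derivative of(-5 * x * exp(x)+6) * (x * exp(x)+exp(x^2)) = -20*x^3*exp(x^2 + x) - 20*x^2*exp(2*x) + 24*x^2*exp(x^2) - 20*x^2*exp(x^2 + x) - 40*x*exp(2*x) + 6*x*exp(x) - 35*x*exp(x^2 + x) - 10*exp(2*x) + 12*exp(x) + 12*exp(x^2) - 10*exp(x^2 + x)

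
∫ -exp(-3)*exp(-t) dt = exp(-t - 3) + C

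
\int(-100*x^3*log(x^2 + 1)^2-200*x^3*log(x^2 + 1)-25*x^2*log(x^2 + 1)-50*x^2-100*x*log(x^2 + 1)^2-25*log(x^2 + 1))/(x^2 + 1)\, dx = 25*x*(-2*x*log(x^2 + 1) - 1)*log(x^2 + 1) + C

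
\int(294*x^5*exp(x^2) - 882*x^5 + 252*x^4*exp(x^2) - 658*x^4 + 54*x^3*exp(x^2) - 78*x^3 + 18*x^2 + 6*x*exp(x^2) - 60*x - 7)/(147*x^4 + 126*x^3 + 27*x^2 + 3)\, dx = -3*x^2 + 2*x/3 + exp(x^2) + acot(x*(7*x + 3)) + C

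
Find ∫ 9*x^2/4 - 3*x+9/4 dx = 3*x^3/4 - 3*x^2/2 + 9*x/4 + C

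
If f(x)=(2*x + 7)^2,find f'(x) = 8*x + 28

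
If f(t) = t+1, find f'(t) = 1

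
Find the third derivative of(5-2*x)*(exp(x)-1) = -2*x*exp(x) - exp(x)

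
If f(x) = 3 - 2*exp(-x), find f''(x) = -2*exp(-x)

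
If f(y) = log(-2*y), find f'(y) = 1/y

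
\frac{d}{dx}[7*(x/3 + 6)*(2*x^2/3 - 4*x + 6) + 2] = 14*x^2/3 + 112*x/3 - 154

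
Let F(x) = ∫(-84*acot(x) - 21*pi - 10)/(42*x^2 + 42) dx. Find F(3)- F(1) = -pi^2/4 - 5*pi/84 + 5*acot(3)/21 + (acot(3) + pi/4)^2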